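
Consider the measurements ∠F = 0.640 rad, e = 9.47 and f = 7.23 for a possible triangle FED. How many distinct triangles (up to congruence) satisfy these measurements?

2

e·sin F = 9.47·sin(0.640 rad) ≈ 5.655.
Since e sin F < f < e (5.655 < 7.23 < 9.47), two triangles exist.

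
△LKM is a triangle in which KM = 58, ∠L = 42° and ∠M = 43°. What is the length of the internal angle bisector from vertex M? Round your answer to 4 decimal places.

64.5626

The third angle is ∠K = 180° − ∠M − ∠L = 95.00°.
Law of sines: ML = KM·sin K/sin L ≈ 86.35.
Law of sines: LK = KM·sin M/sin L ≈ 59.115.
The bisector from M has length 2·KM·ML·cos(∠M/2)/(KM+ML) ≈ 64.563.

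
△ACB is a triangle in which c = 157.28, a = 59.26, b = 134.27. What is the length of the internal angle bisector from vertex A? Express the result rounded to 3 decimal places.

By the law of cosines, cos A = (c² + b² − a²) / (2·c·b) ≈ 0.92939, so ∠A ≈ 21.66°.
The bisector from A has length 2·c·b·cos(∠A/2)/(c+b) ≈ 142.29.

t_A ≈ 142.287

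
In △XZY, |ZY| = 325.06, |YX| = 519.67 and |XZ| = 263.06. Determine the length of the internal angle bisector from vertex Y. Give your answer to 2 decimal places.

t_Y ≈ 390.57

By the law of cosines, cos Y = (|ZY|² + |YX|² − |XZ|²) / (2·|ZY|·|YX|) ≈ 0.90727, so ∠Y ≈ 24.87°.
The bisector from Y has length 2·|ZY|·|YX|·cos(∠Y/2)/(|ZY|+|YX|) ≈ 390.57.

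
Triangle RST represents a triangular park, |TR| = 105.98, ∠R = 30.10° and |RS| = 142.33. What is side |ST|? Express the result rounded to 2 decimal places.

By the law of cosines, |ST|² = |TR|² + |RS|² − 2·|TR|·|RS|·cos R = 5389.5, so |ST| ≈ 73.413.

73.41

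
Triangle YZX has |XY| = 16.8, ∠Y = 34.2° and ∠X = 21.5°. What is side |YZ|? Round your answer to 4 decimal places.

7.4534

The third angle is ∠Z = 180° − ∠X − ∠Y = 124.30°.
Law of sines: |YZ| = |XY|·sin X/sin Z ≈ 7.4534.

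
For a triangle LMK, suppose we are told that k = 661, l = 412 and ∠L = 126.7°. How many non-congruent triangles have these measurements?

0

k·sin L = 661·sin(126.7°) ≈ 530.
Since ∠L is not acute, a triangle exists only if l > k; here l ≤ k, so there is no triangle.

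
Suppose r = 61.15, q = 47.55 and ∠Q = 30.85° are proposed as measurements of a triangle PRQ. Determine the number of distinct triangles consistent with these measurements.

r·sin Q = 61.15·sin(30.85°) ≈ 31.36.
Since r sin Q < q < r (31.36 < 47.55 < 61.15), two triangles exist.

2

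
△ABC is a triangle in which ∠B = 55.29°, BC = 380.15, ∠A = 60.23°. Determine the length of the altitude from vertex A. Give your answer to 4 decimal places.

h_A ≈ 324.8881

The third angle is ∠C = 180° − ∠A − ∠B = 64.48°.
Law of sines: CA = BC·sin B/sin A ≈ 360.01.
Law of sines: AB = BC·sin C/sin A ≈ 395.22.
Area = ½·BC·CA·sin C ≈ 61753.
The altitude from A has length 2·area/BC ≈ 324.89.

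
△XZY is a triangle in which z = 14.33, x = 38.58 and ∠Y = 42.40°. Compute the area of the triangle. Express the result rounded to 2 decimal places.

Area = ½·x·z·sin Y ≈ 186.39.

area ≈ 186.39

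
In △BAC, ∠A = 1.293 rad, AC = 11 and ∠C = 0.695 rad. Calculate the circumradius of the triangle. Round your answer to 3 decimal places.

R ≈ 6.016

The third angle is ∠B = π − ∠A − ∠C = 1.154 rad.
Law of sines: CB = AC·sin A/sin B ≈ 11.571.
Law of sines: BA = AC·sin C/sin B ≈ 7.7051.
Circumradius = AC/(2 sin B) ≈ 6.016.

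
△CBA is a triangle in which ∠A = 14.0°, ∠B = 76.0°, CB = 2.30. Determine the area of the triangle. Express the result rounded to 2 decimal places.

The third angle is ∠C = 180° − ∠B − ∠A = 90.00°.
Law of sines: BA = CB·sin C/sin A ≈ 9.5072.
Law of sines: AC = CB·sin B/sin A ≈ 9.2248.
Area = ½·CB·BA·sin B ≈ 10.609.

area ≈ 10.61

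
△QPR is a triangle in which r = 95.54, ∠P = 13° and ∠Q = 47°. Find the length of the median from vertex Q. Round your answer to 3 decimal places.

The third angle is ∠R = 180° − ∠Q − ∠P = 120.00°.
Law of sines: q = r·sin Q/sin R ≈ 80.683.
Law of sines: p = r·sin P/sin R ≈ 24.817.
Median from Q: ½√(2·p² + 2·r² − q²) ≈ 56.96.

56.960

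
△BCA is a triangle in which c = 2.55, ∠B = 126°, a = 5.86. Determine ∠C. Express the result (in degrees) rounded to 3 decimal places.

∠C ≈ 15.660°

By the law of cosines, b² = c² + a² − 2·c·a·cos B = 58.409, so b ≈ 7.6426.
Law of cosines again: cos C = (a² + b² − c²)/(2·a·b) ≈ 0.96288, so ∠C ≈ 15.66°.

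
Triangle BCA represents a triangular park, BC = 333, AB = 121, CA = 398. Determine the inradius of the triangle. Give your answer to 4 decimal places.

43.1783

Semiperimeter s = (398 + 121 + 333)/2 = 426.
Heron's formula: area = √(426·28·305·93) ≈ 18394.
Inradius = area/s = 18394/426 ≈ 43.178.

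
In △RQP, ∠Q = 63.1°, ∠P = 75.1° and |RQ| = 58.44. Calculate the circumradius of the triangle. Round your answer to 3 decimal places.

30.237

The third angle is ∠R = 180° − ∠Q − ∠P = 41.80°.
Law of sines: |QP| = |RQ|·sin R/sin P ≈ 40.307.
Law of sines: |PR| = |RQ|·sin Q/sin P ≈ 53.93.
Circumradius = |RQ|/(2 sin P) ≈ 30.237.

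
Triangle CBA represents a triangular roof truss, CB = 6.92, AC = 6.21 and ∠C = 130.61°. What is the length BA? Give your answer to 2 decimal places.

11.93

By the law of cosines, BA² = AC² + CB² − 2·AC·CB·cos C = 142.39, so BA ≈ 11.933.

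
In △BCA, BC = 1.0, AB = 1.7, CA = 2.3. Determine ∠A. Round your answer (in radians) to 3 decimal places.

∠A ≈ 0.407 rad

By the law of cosines, cos A = (CA² + AB² − BC²) / (2·CA·AB) ≈ 0.91816, so ∠A ≈ 0.407 rad.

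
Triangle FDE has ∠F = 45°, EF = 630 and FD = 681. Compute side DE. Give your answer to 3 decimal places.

By the law of cosines, DE² = EF² + FD² − 2·EF·FD·cos F = 2.5392e+05, so DE ≈ 503.91.

503.906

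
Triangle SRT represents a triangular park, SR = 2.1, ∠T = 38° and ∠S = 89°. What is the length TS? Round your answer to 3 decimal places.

2.724

The third angle is ∠R = 180° − ∠T − ∠S = 53.00°.
Law of sines: TS = SR·sin R/sin T ≈ 2.7241.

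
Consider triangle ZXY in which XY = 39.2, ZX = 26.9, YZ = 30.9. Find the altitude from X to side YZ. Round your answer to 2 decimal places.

Semiperimeter s = (39.2 + 30.9 + 26.9)/2 = 48.5.
Heron's formula: area = √(48.5·9.3·17.6·21.6) ≈ 414.09.
The altitude from X has length 2·area/YZ ≈ 26.802.

h_X ≈ 26.80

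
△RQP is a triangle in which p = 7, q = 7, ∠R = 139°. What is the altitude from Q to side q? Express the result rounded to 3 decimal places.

h_Q ≈ 4.592

By the law of cosines, r² = q² + p² − 2·q·p·cos R = 171.96, so r ≈ 13.113.
Area = ½·q·p·sin R ≈ 16.073.
The altitude from Q has length 2·area/q ≈ 4.5924.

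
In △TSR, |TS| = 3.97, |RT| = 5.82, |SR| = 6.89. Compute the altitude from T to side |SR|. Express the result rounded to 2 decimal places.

Semiperimeter s = (6.89 + 5.82 + 3.97)/2 = 8.34.
Heron's formula: area = √(8.34·1.45·2.52·4.37) ≈ 11.54.
The altitude from T has length 2·area/|SR| ≈ 3.3498.

3.35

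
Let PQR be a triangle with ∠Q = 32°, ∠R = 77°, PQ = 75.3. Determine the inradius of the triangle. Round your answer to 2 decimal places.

15.40

The third angle is ∠P = 180° − ∠Q − ∠R = 71.00°.
Law of sines: QR = PQ·sin P/sin R ≈ 73.07.
Law of sines: RP = PQ·sin Q/sin R ≈ 40.953.
Area = ½·PQ·QR·sin Q ≈ 1457.9.
Semiperimeter s = (73.07+40.953+75.3)/2 = 94.661.
Inradius = area/s = 1457.9/94.661 ≈ 15.401.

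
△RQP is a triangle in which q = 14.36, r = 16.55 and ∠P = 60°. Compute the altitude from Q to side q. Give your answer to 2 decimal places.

By the law of cosines, p² = r² + q² − 2·r·q·cos P = 242.45, so p ≈ 15.571.
Area = ½·r·q·sin P ≈ 102.91.
The altitude from Q has length 2·area/q ≈ 14.333.

14.33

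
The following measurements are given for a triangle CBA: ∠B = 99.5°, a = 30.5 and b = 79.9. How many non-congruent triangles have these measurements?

a·sin B = 30.5·sin(99.5°) ≈ 30.08.
Since ∠B is not acute, a triangle exists only if b > a; here b > a, so there is exactly one triangle.

1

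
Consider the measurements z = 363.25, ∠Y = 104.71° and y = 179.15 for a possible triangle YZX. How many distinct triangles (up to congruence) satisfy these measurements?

0

z·sin Y = 363.25·sin(104.71°) ≈ 351.3.
Since ∠Y is not acute, a triangle exists only if y > z; here y ≤ z, so there is no triangle.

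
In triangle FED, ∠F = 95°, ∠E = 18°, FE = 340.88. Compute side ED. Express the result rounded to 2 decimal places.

368.91

The third angle is ∠D = 180° − ∠F − ∠E = 67.00°.
Law of sines: ED = FE·sin F/sin D ≈ 368.91.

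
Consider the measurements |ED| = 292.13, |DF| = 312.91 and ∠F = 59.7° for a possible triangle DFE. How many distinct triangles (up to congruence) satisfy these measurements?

2

|DF|·sin F = 312.91·sin(59.7°) ≈ 270.2.
Since |DF| sin F < |ED| < |DF| (270.2 < 292.13 < 312.91), two triangles exist.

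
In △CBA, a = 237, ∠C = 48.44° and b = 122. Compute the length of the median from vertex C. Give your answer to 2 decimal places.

m_C ≈ 165.39

By the law of cosines, c² = b² + a² − 2·b·a·cos C = 32690, so c ≈ 180.8.
Median from C: ½√(2·b² + 2·a² − c²) ≈ 165.39.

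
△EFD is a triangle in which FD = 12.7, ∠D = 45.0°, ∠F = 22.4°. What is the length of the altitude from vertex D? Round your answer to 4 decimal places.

The third angle is ∠E = 180° − ∠F − ∠D = 112.60°.
Law of sines: DE = FD·sin F/sin E ≈ 5.2421.
Law of sines: EF = FD·sin D/sin E ≈ 9.7272.
Area = ½·FD·DE·sin D ≈ 23.538.
The altitude from D has length 2·area/EF ≈ 4.8396.

4.8396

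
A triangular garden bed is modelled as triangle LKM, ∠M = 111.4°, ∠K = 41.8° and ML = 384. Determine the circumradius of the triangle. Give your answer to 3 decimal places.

R ≈ 288.058

The third angle is ∠L = 180° − ∠K − ∠M = 26.80°.
Law of sines: KM = ML·sin L/sin K ≈ 259.76.
Law of sines: LK = ML·sin M/sin K ≈ 536.4.
Circumradius = ML/(2 sin K) ≈ 288.06.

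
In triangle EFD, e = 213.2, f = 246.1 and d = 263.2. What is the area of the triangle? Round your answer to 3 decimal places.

Semiperimeter s = (213.2 + 246.1 + 263.2)/2 = 361.25.
Heron's formula: area = √(361.25·148.05·115.15·98.05) ≈ 24573.

24573.324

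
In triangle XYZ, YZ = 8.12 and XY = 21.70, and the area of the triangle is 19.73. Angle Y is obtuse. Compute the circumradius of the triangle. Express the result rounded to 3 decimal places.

From area = ½·XY·YZ·sin Y, we get sin Y = 2·area/(XY·YZ) ≈ 0.22394.
Taking the obtuse solution, ∠Y ≈ 2.9157 rad.
Law of cosines then gives ZX ≈ 29.67.
Circumradius = ZX/(2 sin Y) ≈ 66.243.

66.243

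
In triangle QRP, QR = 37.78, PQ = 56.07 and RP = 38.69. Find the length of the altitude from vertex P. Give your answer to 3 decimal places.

h_P ≈ 38.581

Semiperimeter s = (38.69 + 56.07 + 37.78)/2 = 66.27.
Heron's formula: area = √(66.27·27.58·10.2·28.49) ≈ 728.79.
The altitude from P has length 2·area/QR ≈ 38.581.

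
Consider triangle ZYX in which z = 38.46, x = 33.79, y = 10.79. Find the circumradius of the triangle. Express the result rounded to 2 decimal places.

20.18

By the law of cosines, cos Z = (y² + x² − z²) / (2·y·x) ≈ -0.30305, so ∠Z ≈ 107.64°.
Circumradius = z/(2 sin Z) ≈ 20.179.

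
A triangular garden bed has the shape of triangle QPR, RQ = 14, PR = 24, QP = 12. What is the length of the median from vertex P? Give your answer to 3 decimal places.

m_P ≈ 17.635

Median from P: ½√(2·QP² + 2·PR² − RQ²) ≈ 17.635.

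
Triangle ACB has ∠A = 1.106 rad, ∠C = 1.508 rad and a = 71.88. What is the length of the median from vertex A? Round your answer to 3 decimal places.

The third angle is ∠B = π − ∠A − ∠C = 0.528 rad.
Law of sines: c = a·sin C/sin A ≈ 80.252.
Law of sines: b = a·sin B/sin A ≈ 40.483.
Median from A: ½√(2·c² + 2·b² − a²) ≈ 52.421.

m_A ≈ 52.421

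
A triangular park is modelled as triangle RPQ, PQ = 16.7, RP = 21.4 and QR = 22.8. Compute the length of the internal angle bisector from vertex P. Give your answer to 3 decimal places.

t_P ≈ 15.146

By the law of cosines, cos P = (RP² + PQ² − QR²) / (2·RP·PQ) ≈ 0.30361, so ∠P ≈ 72.33°.
The bisector from P has length 2·RP·PQ·cos(∠P/2)/(RP+PQ) ≈ 15.146.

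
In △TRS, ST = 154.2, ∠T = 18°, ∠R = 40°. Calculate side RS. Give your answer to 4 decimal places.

The third angle is ∠S = 180° − ∠T − ∠R = 122.00°.
Law of sines: RS = ST·sin T/sin R ≈ 74.131.

74.1309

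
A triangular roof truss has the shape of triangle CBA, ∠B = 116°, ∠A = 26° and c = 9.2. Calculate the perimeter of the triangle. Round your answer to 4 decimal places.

29.1816

The third angle is ∠C = 180° − ∠B − ∠A = 38.00°.
Law of sines: b = c·sin B/sin C ≈ 13.431.
Law of sines: a = c·sin A/sin C ≈ 6.5507.
Semiperimeter s = (9.2+13.431+6.5507)/2 = 14.591.
Perimeter = 9.2 + 13.431 + 6.5507 = 29.182.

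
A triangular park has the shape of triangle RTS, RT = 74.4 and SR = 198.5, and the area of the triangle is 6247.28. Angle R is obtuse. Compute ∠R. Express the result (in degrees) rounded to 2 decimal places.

From area = ½·SR·RT·sin R, we get sin R = 2·area/(SR·RT) ≈ 0.84603.
Taking the obtuse solution, ∠R ≈ 122.22°.

122.22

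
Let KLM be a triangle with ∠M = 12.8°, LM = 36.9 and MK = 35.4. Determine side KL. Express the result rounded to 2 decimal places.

8.20

By the law of cosines, KL² = LM² + MK² − 2·LM·MK·cos M = 67.173, so KL ≈ 8.1959.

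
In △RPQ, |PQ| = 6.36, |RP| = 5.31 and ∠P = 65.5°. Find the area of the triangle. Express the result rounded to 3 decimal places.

Area = ½·|RP|·|PQ|·sin P ≈ 15.365.

15.365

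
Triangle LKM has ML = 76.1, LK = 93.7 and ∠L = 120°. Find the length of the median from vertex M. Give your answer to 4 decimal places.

By the law of cosines, KM² = ML² + LK² − 2·ML·LK·cos L = 21701, so KM ≈ 147.31.
Median from M: ½√(2·KM² + 2·ML² − LK²) ≈ 107.48.

107.4775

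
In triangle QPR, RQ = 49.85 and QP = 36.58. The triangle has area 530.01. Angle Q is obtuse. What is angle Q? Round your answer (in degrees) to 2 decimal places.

From area = ½·RQ·QP·sin Q, we get sin Q = 2·area/(RQ·QP) ≈ 0.58131.
Taking the obtuse solution, ∠Q ≈ 144.46°.

∠Q ≈ 144.46°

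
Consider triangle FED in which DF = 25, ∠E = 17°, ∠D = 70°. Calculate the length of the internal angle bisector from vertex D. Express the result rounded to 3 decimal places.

31.682

The third angle is ∠F = 180° − ∠E − ∠D = 93.00°.
Law of sines: ED = DF·sin F/sin E ≈ 85.39.
Law of sines: FE = DF·sin D/sin E ≈ 80.351.
The bisector from D has length 2·ED·DF·cos(∠D/2)/(ED+DF) ≈ 31.682.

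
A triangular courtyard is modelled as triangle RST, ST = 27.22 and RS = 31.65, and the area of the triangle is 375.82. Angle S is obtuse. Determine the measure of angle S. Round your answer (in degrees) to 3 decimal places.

∠S ≈ 119.254°

From area = ½·RS·ST·sin S, we get sin S = 2·area/(RS·ST) ≈ 0.87247.
Taking the obtuse solution, ∠S ≈ 119.25°.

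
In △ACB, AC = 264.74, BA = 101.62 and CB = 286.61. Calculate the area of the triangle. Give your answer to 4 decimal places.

Semiperimeter s = (286.61 + 101.62 + 264.74)/2 = 326.49.
Heron's formula: area = √(326.49·39.875·224.87·61.745) ≈ 13444.

13444.4733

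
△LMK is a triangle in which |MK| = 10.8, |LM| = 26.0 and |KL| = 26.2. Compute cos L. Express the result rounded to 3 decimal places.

0.914

By the law of cosines, cos L = (|KL|² + |LM|² − |MK|²) / (2·|KL|·|LM|) ≈ 0.91442, so ∠L ≈ 23.88°.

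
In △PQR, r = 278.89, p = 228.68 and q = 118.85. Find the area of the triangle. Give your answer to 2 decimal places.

13289.25

Semiperimeter s = (228.68 + 118.85 + 278.89)/2 = 313.21.
Heron's formula: area = √(313.21·84.53·194.36·34.32) ≈ 13289.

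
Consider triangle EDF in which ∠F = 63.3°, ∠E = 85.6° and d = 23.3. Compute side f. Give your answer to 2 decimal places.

40.30

The third angle is ∠D = 180° − ∠F − ∠E = 31.10°.
Law of sines: f = d·sin F/sin D ≈ 40.299.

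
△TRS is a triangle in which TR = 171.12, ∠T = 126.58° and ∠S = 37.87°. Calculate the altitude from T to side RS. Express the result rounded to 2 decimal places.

h_T ≈ 45.87

The third angle is ∠R = 180° − ∠S − ∠T = 15.55°.
Law of sines: RS = TR·sin T/sin S ≈ 223.85.
Law of sines: ST = TR·sin R/sin S ≈ 74.728.
Area = ½·TR·RS·sin R ≈ 5134.4.
The altitude from T has length 2·area/RS ≈ 45.874.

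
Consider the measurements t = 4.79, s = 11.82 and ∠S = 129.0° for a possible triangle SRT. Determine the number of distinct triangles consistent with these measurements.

t·sin S = 4.79·sin(129.0°) ≈ 3.723.
Since ∠S is not acute, a triangle exists only if s > t; here s > t, so there is exactly one triangle.

1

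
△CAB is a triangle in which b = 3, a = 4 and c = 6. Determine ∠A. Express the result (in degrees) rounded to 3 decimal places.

By the law of cosines, cos A = (b² + c² − a²) / (2·b·c) ≈ 0.80556, so ∠A ≈ 36.34°.

36.336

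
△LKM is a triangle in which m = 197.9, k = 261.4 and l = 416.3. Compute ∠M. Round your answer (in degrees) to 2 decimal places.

By the law of cosines, cos M = (l² + k² − m²) / (2·l·k) ≈ 0.93030, so ∠M ≈ 21.52°.

21.52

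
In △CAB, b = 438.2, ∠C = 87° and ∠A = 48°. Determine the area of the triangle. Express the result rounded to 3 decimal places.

The third angle is ∠B = 180° − ∠C − ∠A = 45.00°.
Law of sines: c = b·sin C/sin B ≈ 618.86.
Law of sines: a = b·sin A/sin B ≈ 460.53.
Area = ½·b·c·sin A ≈ 1.0076e+05.

area ≈ 100764.514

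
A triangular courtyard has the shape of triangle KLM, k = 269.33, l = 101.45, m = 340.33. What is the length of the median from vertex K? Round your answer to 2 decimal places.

211.95

Median from K: ½√(2·l² + 2·m² − k²) ≈ 211.95.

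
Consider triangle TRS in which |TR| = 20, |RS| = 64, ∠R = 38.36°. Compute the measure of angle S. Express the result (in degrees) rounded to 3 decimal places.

By the law of cosines, |ST|² = |TR|² + |RS|² − 2·|TR|·|RS|·cos R = 2488.6, so |ST| ≈ 49.886.
Law of cosines again: cos S = (|RS|² + |ST|² − |TR|²)/(2·|RS|·|ST|) ≈ 0.96855, so ∠S ≈ 14.41°.

14.407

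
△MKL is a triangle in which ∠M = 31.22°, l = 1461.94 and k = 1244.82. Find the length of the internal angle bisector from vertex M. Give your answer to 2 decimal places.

By the law of cosines, m² = k² + l² − 2·k·l·cos M = 5.7423e+05, so m ≈ 757.78.
The bisector from M has length 2·k·l·cos(∠M/2)/(k+l) ≈ 1295.1.

1295.07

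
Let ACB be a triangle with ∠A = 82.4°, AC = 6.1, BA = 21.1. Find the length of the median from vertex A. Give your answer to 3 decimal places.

By the law of cosines, CB² = BA² + AC² − 2·BA·AC·cos A = 448.37, so CB ≈ 21.175.
Median from A: ½√(2·BA² + 2·AC² − CB²) ≈ 11.363.

m_A ≈ 11.363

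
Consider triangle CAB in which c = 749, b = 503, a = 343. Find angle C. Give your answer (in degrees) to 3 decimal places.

123.479

By the law of cosines, cos C = (a² + b² − c²) / (2·a·b) ≈ -0.55163, so ∠C ≈ 123.48°.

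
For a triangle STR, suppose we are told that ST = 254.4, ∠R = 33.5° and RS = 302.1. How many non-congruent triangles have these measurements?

RS·sin R = 302.1·sin(33.5°) ≈ 166.7.
Since RS sin R < ST < RS (166.7 < 254.4 < 302.1), two triangles exist.

2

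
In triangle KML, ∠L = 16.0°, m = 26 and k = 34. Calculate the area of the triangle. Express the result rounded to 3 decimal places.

Area = ½·k·m·sin L ≈ 121.83.

121.832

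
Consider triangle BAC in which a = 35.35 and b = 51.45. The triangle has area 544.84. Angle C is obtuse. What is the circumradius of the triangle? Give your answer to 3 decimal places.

From area = ½·b·a·sin C, we get sin C = 2·area/(b·a) ≈ 0.59913.
Taking the obtuse solution, ∠C ≈ 143.19°.
Law of cosines then gives c ≈ 82.517.
Circumradius = c/(2 sin C) ≈ 68.864.

R ≈ 68.864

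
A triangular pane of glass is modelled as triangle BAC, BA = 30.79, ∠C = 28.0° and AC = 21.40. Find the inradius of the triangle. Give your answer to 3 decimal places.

r ≈ 4.813

Law of sines: sin B = AC·sin C/BA ≈ 0.32630.
Since BA ≥ AC, only the acute value applies: ∠B ≈ 19.04°.
Then ∠A = 180° − ∠C − ∠B ≈ 132.96°.
Law of sines gives CB = BA·sin A/sin C ≈ 48.
Area = ½·BA·AC·sin A ≈ 241.12.
Semiperimeter s = (21.4+48+30.79)/2 = 50.095.
Inradius = area/s = 241.12/50.095 ≈ 4.8133.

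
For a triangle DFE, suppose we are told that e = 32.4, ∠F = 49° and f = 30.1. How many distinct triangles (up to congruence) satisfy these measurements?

2

e·sin F = 32.4·sin(49°) ≈ 24.45.
Since e sin F < f < e (24.45 < 30.1 < 32.4), two triangles exist.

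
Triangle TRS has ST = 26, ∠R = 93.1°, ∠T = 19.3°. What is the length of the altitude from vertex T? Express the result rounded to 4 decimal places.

h_T ≈ 24.0382

The third angle is ∠S = 180° − ∠T − ∠R = 67.60°.
Law of sines: RS = ST·sin T/sin R ≈ 8.606.
Law of sines: TR = ST·sin S/sin R ≈ 24.073.
Area = ½·ST·RS·sin S ≈ 103.44.
The altitude from T has length 2·area/RS ≈ 24.038.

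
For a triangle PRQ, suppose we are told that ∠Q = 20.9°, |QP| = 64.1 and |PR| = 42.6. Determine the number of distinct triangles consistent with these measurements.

|QP|·sin Q = 64.1·sin(20.9°) ≈ 22.87.
Since |QP| sin Q < |PR| < |QP| (22.87 < 42.6 < 64.1), two triangles exist.

2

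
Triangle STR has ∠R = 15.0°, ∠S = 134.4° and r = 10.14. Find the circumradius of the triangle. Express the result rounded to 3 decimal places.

19.589

The third angle is ∠T = 180° − ∠R − ∠S = 30.60°.
Law of sines: s = r·sin S/sin R ≈ 27.992.
Law of sines: t = r·sin T/sin R ≈ 19.943.
Circumradius = r/(2 sin R) ≈ 19.589.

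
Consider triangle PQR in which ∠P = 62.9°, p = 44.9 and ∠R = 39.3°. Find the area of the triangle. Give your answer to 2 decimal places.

area ≈ 700.99

The third angle is ∠Q = 180° − ∠R − ∠P = 77.80°.
Law of sines: q = p·sin Q/sin P ≈ 49.298.
Law of sines: r = p·sin R/sin P ≈ 31.946.
Area = ½·p·q·sin R ≈ 700.99.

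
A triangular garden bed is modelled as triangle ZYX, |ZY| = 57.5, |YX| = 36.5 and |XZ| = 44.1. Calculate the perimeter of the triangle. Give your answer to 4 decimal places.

Perimeter = 36.5 + 44.1 + 57.5 = 138.1.

138.1000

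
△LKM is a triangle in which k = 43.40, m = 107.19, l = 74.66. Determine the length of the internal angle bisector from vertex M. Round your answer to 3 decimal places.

23.858

By the law of cosines, cos M = (l² + k² − m²) / (2·l·k) ≈ -0.62218, so ∠M ≈ 128.48°.
The bisector from M has length 2·l·k·cos(∠M/2)/(l+k) ≈ 23.858.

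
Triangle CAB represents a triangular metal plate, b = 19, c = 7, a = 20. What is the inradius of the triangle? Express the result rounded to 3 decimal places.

r ≈ 2.889

Semiperimeter s = (7 + 20 + 19)/2 = 23.
Heron's formula: area = √(23·16·3·4) ≈ 66.453.
Inradius = area/s = 66.453/23 ≈ 2.8893.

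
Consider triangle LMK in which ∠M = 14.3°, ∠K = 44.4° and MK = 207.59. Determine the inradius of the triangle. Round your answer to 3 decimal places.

19.918

The third angle is ∠L = 180° − ∠M − ∠K = 121.30°.
Law of sines: KL = MK·sin M/sin L ≈ 60.008.
Law of sines: LM = MK·sin K/sin L ≈ 169.98.
Area = ½·MK·KL·sin K ≈ 4357.9.
Semiperimeter s = (207.59+60.008+169.98)/2 = 218.79.
Inradius = area/s = 4357.9/218.79 ≈ 19.918.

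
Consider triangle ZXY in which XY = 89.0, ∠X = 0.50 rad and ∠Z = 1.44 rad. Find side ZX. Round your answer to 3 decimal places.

83.718

The third angle is ∠Y = π − ∠Z − ∠X = 1.202 rad.
Law of sines: ZX = XY·sin Y/sin Z ≈ 83.718.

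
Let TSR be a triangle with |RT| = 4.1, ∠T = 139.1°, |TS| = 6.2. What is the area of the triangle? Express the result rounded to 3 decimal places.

area ≈ 8.322

Area = ½·|RT|·|TS|·sin T ≈ 8.3218.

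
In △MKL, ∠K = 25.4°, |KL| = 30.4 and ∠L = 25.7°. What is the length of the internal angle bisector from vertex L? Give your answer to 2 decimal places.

The third angle is ∠M = 180° − ∠K − ∠L = 128.90°.
Law of sines: |LM| = |KL|·sin K/sin M ≈ 16.755.
Law of sines: |MK| = |KL|·sin L/sin M ≈ 16.94.
The bisector from L has length 2·|KL|·|LM|·cos(∠L/2)/(|KL|+|LM|) ≈ 21.062.

t_L ≈ 21.06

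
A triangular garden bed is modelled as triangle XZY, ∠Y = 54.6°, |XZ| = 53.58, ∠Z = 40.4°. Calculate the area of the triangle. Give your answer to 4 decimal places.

1136.9708

The third angle is ∠X = 180° − ∠Z − ∠Y = 85.00°.
Law of sines: |ZY| = |XZ|·sin X/sin Y ≈ 65.482.
Law of sines: |YX| = |XZ|·sin Z/sin Y ≈ 42.602.
Area = ½·|XZ|·|ZY|·sin Z ≈ 1137.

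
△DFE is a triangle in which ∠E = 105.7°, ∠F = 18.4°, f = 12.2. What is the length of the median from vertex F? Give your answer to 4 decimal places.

The third angle is ∠D = 180° − ∠F − ∠E = 55.90°.
Law of sines: d = f·sin D/sin F ≈ 32.005.
Law of sines: e = f·sin E/sin F ≈ 37.209.
Median from F: ½√(2·e² + 2·d² − f²) ≈ 34.164.

34.1641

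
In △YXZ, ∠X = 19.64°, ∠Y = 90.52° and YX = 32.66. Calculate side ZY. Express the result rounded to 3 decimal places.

The third angle is ∠Z = 180° − ∠Y − ∠X = 69.84°.
Law of sines: ZY = YX·sin X/sin Z ≈ 11.694.

11.694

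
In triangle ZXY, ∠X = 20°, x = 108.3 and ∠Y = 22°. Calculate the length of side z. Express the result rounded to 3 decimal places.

211.879

The third angle is ∠Z = 180° − ∠X − ∠Y = 138.00°.
Law of sines: z = x·sin Z/sin X ≈ 211.88.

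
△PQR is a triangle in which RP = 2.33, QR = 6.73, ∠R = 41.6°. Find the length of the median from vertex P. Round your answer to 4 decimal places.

m_P ≈ 2.2419

By the law of cosines, PQ² = QR² + RP² − 2·QR·RP·cos R = 27.27, so PQ ≈ 5.222.
Median from P: ½√(2·RP² + 2·PQ² − QR²) ≈ 2.2419.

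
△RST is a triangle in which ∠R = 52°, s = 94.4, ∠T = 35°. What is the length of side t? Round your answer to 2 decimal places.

The third angle is ∠S = 180° − ∠T − ∠R = 93.00°.
Law of sines: t = s·sin T/sin S ≈ 54.22.

54.22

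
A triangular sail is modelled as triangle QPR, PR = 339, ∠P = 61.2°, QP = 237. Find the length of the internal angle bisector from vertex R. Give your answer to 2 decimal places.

By the law of cosines, RQ² = QP² + PR² − 2·QP·PR·cos P = 93679, so RQ ≈ 306.07.
Law of cosines again: cos R = (PR² + RQ² − QP²)/(2·PR·RQ) ≈ 0.73455, so ∠R ≈ 42.73°.
The bisector from R has length 2·PR·RQ·cos(∠R/2)/(PR+RQ) ≈ 299.59.

t_R ≈ 299.59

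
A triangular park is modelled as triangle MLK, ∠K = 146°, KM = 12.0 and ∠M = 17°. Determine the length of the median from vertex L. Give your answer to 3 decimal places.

17.303

The third angle is ∠L = 180° − ∠K − ∠M = 17.00°.
Law of sines: LK = KM·sin M/sin L ≈ 12.
Law of sines: ML = KM·sin K/sin L ≈ 22.951.
Median from L: ½√(2·ML² + 2·LK² − KM²) ≈ 17.303.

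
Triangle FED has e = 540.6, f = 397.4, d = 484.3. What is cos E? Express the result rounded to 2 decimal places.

0.26

By the law of cosines, cos E = (d² + f² − e²) / (2·d·f) ≈ 0.26038, so ∠E ≈ 74.91°.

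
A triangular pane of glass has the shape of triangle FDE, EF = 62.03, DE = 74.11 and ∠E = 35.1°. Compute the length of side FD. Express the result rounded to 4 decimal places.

42.6365

By the law of cosines, FD² = DE² + EF² − 2·DE·EF·cos E = 1817.9, so FD ≈ 42.637.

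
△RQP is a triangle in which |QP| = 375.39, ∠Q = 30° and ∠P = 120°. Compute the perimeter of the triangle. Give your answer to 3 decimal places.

perimeter ≈ 1400.975

The third angle is ∠R = 180° − ∠Q − ∠P = 30.00°.
Law of sines: |PR| = |QP|·sin Q/sin R ≈ 375.39.
Law of sines: |RQ| = |QP|·sin P/sin R ≈ 650.19.
Semiperimeter s = (375.39+375.39+650.19)/2 = 700.49.
Perimeter = 375.39 + 375.39 + 650.19 = 1401.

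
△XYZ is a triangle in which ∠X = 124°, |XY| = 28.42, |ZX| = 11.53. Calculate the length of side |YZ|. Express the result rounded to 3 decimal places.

By the law of cosines, |YZ|² = |ZX|² + |XY|² − 2·|ZX|·|XY|·cos X = 1307.1, so |YZ| ≈ 36.154.

36.154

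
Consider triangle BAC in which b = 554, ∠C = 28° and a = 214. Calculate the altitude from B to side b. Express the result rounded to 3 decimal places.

100.467

By the law of cosines, c² = b² + a² − 2·b·a·cos C = 1.4335e+05, so c ≈ 378.62.
Area = ½·b·a·sin C ≈ 27829.
The altitude from B has length 2·area/b ≈ 100.47.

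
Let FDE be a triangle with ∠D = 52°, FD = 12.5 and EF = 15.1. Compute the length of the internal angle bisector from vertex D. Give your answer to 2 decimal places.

t_D ≈ 13.59

Law of sines: sin E = FD·sin D/EF ≈ 0.65233.
Since EF ≥ FD, only the acute value applies: ∠E ≈ 40.72°.
Then ∠F = 180° − ∠D − ∠E ≈ 87.28°.
Law of sines gives DE = EF·sin F/sin D ≈ 19.141.
The bisector from D has length 2·FD·DE·cos(∠D/2)/(FD+DE) ≈ 13.593.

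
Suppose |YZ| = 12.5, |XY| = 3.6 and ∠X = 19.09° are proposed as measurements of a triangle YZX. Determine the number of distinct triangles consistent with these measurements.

|XY|·sin X = 3.6·sin(19.09°) ≈ 1.177.
Since |YZ| ≥ |XY|, exactly one triangle exists.

1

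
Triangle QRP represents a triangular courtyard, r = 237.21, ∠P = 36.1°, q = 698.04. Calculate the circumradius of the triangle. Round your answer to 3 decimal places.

By the law of cosines, p² = q² + r² − 2·q·r·cos P = 2.7595e+05, so p ≈ 525.31.
Area = ½·q·r·sin P ≈ 48780.
Circumradius = p/(2 sin P) ≈ 445.79.

445.786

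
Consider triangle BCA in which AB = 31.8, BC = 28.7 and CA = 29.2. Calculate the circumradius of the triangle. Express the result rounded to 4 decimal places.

17.3222

By the law of cosines, cos B = (AB² + BC² − CA²) / (2·AB·BC) ≈ 0.53815, so ∠B ≈ 57.44°.
Circumradius = CA/(2 sin B) ≈ 17.322.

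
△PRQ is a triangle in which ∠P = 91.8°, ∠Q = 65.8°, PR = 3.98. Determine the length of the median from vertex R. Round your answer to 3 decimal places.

4.091

The third angle is ∠R = 180° − ∠Q − ∠P = 22.40°.
Law of sines: RQ = PR·sin P/sin Q ≈ 4.3613.
Law of sines: QP = PR·sin R/sin Q ≈ 1.6628.
Median from R: ½√(2·PR² + 2·RQ² − QP²) ≈ 4.0914.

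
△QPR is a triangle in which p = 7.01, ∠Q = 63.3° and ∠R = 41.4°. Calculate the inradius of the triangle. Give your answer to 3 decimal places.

1.642

The third angle is ∠P = 180° − ∠R − ∠Q = 75.30°.
Law of sines: q = p·sin Q/sin P ≈ 6.4745.
Law of sines: r = p·sin R/sin P ≈ 4.7927.
Area = ½·p·q·sin R ≈ 15.007.
Semiperimeter s = (6.4745+7.01+4.7927)/2 = 9.1386.
Inradius = area/s = 15.007/9.1386 ≈ 1.6422.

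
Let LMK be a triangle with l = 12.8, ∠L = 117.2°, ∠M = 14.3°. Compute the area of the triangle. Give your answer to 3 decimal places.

The third angle is ∠K = 180° − ∠L − ∠M = 48.50°.
Law of sines: m = l·sin M/sin L ≈ 3.5547.
Law of sines: k = l·sin K/sin L ≈ 10.779.
Area = ½·l·m·sin K ≈ 17.039.

area ≈ 17.039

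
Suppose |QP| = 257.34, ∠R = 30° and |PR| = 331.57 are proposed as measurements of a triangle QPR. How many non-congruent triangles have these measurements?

|PR|·sin R = 331.57·sin(30°) ≈ 165.8.
Since |PR| sin R < |QP| < |PR| (165.8 < 257.34 < 331.57), two triangles exist.

2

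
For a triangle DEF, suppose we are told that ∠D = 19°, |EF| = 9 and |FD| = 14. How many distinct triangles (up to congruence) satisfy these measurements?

2

|FD|·sin D = 14·sin(19°) ≈ 4.558.
Since |FD| sin D < |EF| < |FD| (4.558 < 9 < 14), two triangles exist.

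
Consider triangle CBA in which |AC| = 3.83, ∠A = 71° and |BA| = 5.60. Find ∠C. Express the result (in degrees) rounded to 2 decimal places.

By the law of cosines, |CB|² = |BA|² + |AC|² − 2·|BA|·|AC|·cos A = 32.063, so |CB| ≈ 5.6624.
Law of cosines again: cos C = (|AC|² + |CB|² − |BA|²)/(2·|AC|·|CB|) ≈ 0.35441, so ∠C ≈ 69.24°.

69.24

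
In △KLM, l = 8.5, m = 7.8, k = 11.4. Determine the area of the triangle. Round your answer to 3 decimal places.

33.141

Semiperimeter s = (11.4 + 8.5 + 7.8)/2 = 13.85.
Heron's formula: area = √(13.85·2.45·5.35·6.05) ≈ 33.141.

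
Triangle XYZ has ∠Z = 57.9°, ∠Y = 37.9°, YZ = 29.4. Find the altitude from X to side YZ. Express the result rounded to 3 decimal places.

The third angle is ∠X = 180° − ∠Y − ∠Z = 84.20°.
Law of sines: ZX = YZ·sin Y/sin X ≈ 18.153.
Law of sines: XY = YZ·sin Z/sin X ≈ 25.034.
Area = ½·YZ·ZX·sin Z ≈ 226.05.
The altitude from X has length 2·area/YZ ≈ 15.378.

15.378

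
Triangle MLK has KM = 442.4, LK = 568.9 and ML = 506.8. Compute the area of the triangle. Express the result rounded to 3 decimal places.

107371.419

Semiperimeter s = (568.9 + 442.4 + 506.8)/2 = 759.05.
Heron's formula: area = √(759.05·190.15·316.65·252.25) ≈ 1.0737e+05.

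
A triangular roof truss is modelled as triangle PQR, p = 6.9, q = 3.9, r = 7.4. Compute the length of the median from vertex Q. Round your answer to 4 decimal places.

m_Q ≈ 6.8835

Median from Q: ½√(2·r² + 2·p² − q²) ≈ 6.8835.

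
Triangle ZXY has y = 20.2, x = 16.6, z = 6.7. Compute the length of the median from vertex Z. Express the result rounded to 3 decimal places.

18.182

Median from Z: ½√(2·x² + 2·y² − z²) ≈ 18.182.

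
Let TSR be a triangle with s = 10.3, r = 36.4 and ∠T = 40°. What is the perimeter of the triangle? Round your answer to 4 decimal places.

By the law of cosines, t² = s² + r² − 2·s·r·cos T = 856.64, so t ≈ 29.268.
Semiperimeter p = (29.268+10.3+36.4)/2 = 37.984.
Perimeter = 29.268 + 10.3 + 36.4 = 75.968.

perimeter ≈ 75.9684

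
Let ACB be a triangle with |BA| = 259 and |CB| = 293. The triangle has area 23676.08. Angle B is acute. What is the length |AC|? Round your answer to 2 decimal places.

185.28

From area = ½·|CB|·|BA|·sin B, we get sin B = 2·area/(|CB|·|BA|) ≈ 0.62398.
Taking the acute solution, ∠B ≈ 38.61°.
Law of cosines then gives |AC| ≈ 185.28.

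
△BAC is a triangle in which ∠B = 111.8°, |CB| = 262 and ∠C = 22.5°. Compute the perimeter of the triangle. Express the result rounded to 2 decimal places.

perimeter ≈ 741.99

The third angle is ∠A = 180° − ∠C − ∠B = 45.70°.
Law of sines: |AC| = |CB|·sin B/sin A ≈ 339.9.
Law of sines: |BA| = |CB|·sin C/sin A ≈ 140.09.
Semiperimeter s = (339.9+262+140.09)/2 = 371.
Perimeter = 339.9 + 262 + 140.09 = 741.99.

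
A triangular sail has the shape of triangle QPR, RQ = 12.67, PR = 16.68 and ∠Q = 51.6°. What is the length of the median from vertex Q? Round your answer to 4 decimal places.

m_Q ≈ 15.3938

Law of sines: sin P = RQ·sin Q/PR ≈ 0.59529.
Since PR ≥ RQ, only the acute value applies: ∠P ≈ 36.53°.
Then ∠R = 180° − ∠Q − ∠P ≈ 91.87°.
Law of sines gives QP = PR·sin R/sin Q ≈ 21.273.
Median from Q: ½√(2·RQ² + 2·QP² − PR²) ≈ 15.394.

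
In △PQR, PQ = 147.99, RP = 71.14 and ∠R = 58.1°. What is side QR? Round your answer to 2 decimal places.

Law of sines: sin Q = RP·sin R/PQ ≈ 0.40811.
Since PQ ≥ RP, only the acute value applies: ∠Q ≈ 24.09°.
Then ∠P = 180° − ∠R − ∠Q ≈ 97.81°.
Law of sines gives QR = PQ·sin P/sin R ≈ 172.7.

172.70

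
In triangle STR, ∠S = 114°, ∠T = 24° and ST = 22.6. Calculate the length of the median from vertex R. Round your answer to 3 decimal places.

The third angle is ∠R = 180° − ∠S − ∠T = 42.00°.
Law of sines: TR = ST·sin S/sin R ≈ 30.855.
Law of sines: RS = ST·sin T/sin R ≈ 13.738.
Median from R: ½√(2·TR² + 2·RS² − ST²) ≈ 21.04.

m_R ≈ 21.040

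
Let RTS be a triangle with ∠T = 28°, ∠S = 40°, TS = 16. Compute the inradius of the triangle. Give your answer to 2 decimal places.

2.37

The third angle is ∠R = 180° − ∠T − ∠S = 112.00°.
Law of sines: SR = TS·sin T/sin R ≈ 8.1015.
Law of sines: RT = TS·sin S/sin R ≈ 11.092.
Area = ½·TS·SR·sin S ≈ 41.66.
Semiperimeter s = (16+8.1015+11.092)/2 = 17.597.
Inradius = area/s = 41.66/17.597 ≈ 2.3675.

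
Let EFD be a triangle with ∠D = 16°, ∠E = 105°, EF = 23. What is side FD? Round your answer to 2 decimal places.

The third angle is ∠F = 180° − ∠D − ∠E = 59.00°.
Law of sines: FD = EF·sin E/sin D ≈ 80.6.

80.60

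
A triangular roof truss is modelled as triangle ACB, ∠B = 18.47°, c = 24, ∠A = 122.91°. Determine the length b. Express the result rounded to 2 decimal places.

12.18

The third angle is ∠C = 180° − ∠B − ∠A = 38.62°.
Law of sines: b = c·sin B/sin C ≈ 12.182.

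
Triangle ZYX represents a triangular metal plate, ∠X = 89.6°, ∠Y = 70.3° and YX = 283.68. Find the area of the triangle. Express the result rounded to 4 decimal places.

The third angle is ∠Z = 180° − ∠Y − ∠X = 20.10°.
Law of sines: XZ = YX·sin Y/sin Z ≈ 777.15.
Law of sines: ZY = YX·sin X/sin Z ≈ 825.45.
Area = ½·YX·XZ·sin X ≈ 1.1023e+05.

110228.7784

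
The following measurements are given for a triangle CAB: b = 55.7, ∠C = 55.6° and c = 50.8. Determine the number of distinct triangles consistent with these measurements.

2

b·sin C = 55.7·sin(55.6°) ≈ 45.96.
Since b sin C < c < b (45.96 < 50.8 < 55.7), two triangles exist.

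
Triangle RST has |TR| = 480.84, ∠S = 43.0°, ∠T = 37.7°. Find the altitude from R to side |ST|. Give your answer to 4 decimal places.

294.0467

The third angle is ∠R = 180° − ∠S − ∠T = 99.30°.
Law of sines: |ST| = |TR|·sin R/sin S ≈ 695.78.
Law of sines: |RS| = |TR|·sin T/sin S ≈ 431.15.
Area = ½·|TR|·|ST|·sin T ≈ 1.023e+05.
The altitude from R has length 2·area/|ST| ≈ 294.05.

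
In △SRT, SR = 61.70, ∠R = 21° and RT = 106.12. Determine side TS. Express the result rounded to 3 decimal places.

By the law of cosines, TS² = SR² + RT² − 2·SR·RT·cos R = 2842.9, so TS ≈ 53.319.

53.319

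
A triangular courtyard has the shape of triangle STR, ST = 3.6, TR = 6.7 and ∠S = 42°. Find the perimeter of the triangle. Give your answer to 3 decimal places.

perimeter ≈ 19.227

Law of sines: sin R = ST·sin S/TR ≈ 0.35953.
Since TR ≥ ST, only the acute value applies: ∠R ≈ 21.07°.
Then ∠T = 180° − ∠S − ∠R ≈ 116.93°.
Law of sines gives RS = TR·sin T/sin S ≈ 8.9273.
Semiperimeter s = (6.7+8.9273+3.6)/2 = 9.6137.
Perimeter = 6.7 + 8.9273 + 3.6 = 19.227.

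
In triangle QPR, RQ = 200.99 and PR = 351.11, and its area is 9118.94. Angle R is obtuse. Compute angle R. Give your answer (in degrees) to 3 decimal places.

From area = ½·PR·RQ·sin R, we get sin R = 2·area/(PR·RQ) ≈ 0.25844.
Taking the obtuse solution, ∠R ≈ 165.02°.

165.023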